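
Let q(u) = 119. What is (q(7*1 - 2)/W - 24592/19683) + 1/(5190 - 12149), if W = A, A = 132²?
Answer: -329545775069/265181658192 ≈ -1.2427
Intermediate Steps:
A = 17424
W = 17424
(q(7*1 - 2)/W - 24592/19683) + 1/(5190 - 12149) = (119/17424 - 24592/19683) + 1/(5190 - 12149) = (119*(1/17424) - 24592*1/19683) + 1/(-6959) = (119/17424 - 24592/19683) - 1/6959 = -47349859/38106288 - 1/6959 = -329545775069/265181658192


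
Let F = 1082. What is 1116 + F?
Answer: 2198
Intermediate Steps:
1116 + F = 1116 + 1082 = 2198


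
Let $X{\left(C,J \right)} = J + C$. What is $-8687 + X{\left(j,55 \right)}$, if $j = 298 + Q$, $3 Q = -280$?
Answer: $- \frac{25282}{3} \approx -8427.3$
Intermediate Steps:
$Q = - \frac{280}{3}$ ($Q = \frac{1}{3} \left(-280\right) = - \frac{280}{3} \approx -93.333$)
$j = \frac{614}{3}$ ($j = 298 - \frac{280}{3} = \frac{614}{3} \approx 204.67$)
$X{\left(C,J \right)} = C + J$
$-8687 + X{\left(j,55 \right)} = -8687 + \left(\frac{614}{3} + 55\right) = -8687 + \frac{779}{3} = - \frac{25282}{3}$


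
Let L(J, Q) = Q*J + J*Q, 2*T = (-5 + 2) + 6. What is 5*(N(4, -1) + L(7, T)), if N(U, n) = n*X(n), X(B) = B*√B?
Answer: 105 + 5*I ≈ 105.0 + 5.0*I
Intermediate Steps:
T = 3/2 (T = ((-5 + 2) + 6)/2 = (-3 + 6)/2 = (½)*3 = 3/2 ≈ 1.5000)
X(B) = B^(3/2)
L(J, Q) = 2*J*Q (L(J, Q) = J*Q + J*Q = 2*J*Q)
N(U, n) = n^(5/2) (N(U, n) = n*n^(3/2) = n^(5/2))
5*(N(4, -1) + L(7, T)) = 5*((-1)^(5/2) + 2*7*(3/2)) = 5*(I + 21) = 5*(21 + I) = 105 + 5*I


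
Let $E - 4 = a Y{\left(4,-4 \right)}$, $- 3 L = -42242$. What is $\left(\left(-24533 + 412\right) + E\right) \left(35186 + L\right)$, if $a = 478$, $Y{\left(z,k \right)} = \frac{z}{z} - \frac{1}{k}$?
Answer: $- \frac{3476182100}{3} \approx -1.1587 \cdot 10^{9}$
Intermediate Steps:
$L = \frac{42242}{3}$ ($L = \left(- \frac{1}{3}\right) \left(-42242\right) = \frac{42242}{3} \approx 14081.0$)
$Y{\left(z,k \right)} = 1 - \frac{1}{k}$
$E = \frac{1203}{2}$ ($E = 4 + 478 \frac{-1 - 4}{-4} = 4 + 478 \left(\left(- \frac{1}{4}\right) \left(-5\right)\right) = 4 + 478 \cdot \frac{5}{4} = 4 + \frac{1195}{2} = \frac{1203}{2} \approx 601.5$)
$\left(\left(-24533 + 412\right) + E\right) \left(35186 + L\right) = \left(\left(-24533 + 412\right) + \frac{1203}{2}\right) \left(35186 + \frac{42242}{3}\right) = \left(-24121 + \frac{1203}{2}\right) \frac{147800}{3} = \left(- \frac{47039}{2}\right) \frac{147800}{3} = - \frac{3476182100}{3}$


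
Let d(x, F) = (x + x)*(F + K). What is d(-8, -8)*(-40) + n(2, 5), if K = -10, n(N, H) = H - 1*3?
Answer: -11518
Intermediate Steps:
n(N, H) = -3 + H (n(N, H) = H - 3 = -3 + H)
d(x, F) = 2*x*(-10 + F) (d(x, F) = (x + x)*(F - 10) = (2*x)*(-10 + F) = 2*x*(-10 + F))
d(-8, -8)*(-40) + n(2, 5) = (2*(-8)*(-10 - 8))*(-40) + (-3 + 5) = (2*(-8)*(-18))*(-40) + 2 = 288*(-40) + 2 = -11520 + 2 = -11518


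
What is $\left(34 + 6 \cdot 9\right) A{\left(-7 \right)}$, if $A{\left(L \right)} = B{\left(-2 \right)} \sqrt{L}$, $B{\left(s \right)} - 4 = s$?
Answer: $176 i \sqrt{7} \approx 465.65 i$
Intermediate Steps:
$B{\left(s \right)} = 4 + s$
$A{\left(L \right)} = 2 \sqrt{L}$ ($A{\left(L \right)} = \left(4 - 2\right) \sqrt{L} = 2 \sqrt{L}$)
$\left(34 + 6 \cdot 9\right) A{\left(-7 \right)} = \left(34 + 6 \cdot 9\right) 2 \sqrt{-7} = \left(34 + 54\right) 2 i \sqrt{7} = 88 \cdot 2 i \sqrt{7} = 176 i \sqrt{7}$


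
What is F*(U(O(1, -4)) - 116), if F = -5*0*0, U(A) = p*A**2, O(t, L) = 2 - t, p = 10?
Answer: 0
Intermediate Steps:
U(A) = 10*A**2
F = 0 (F = 0*0 = 0)
F*(U(O(1, -4)) - 116) = 0*(10*(2 - 1*1)**2 - 116) = 0*(10*(2 - 1)**2 - 116) = 0*(10*1**2 - 116) = 0*(10*1 - 116) = 0*(10 - 116) = 0*(-106) = 0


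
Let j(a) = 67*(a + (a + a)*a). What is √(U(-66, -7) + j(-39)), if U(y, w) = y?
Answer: √201135 ≈ 448.48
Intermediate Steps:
j(a) = 67*a + 134*a² (j(a) = 67*(a + (2*a)*a) = 67*(a + 2*a²) = 67*a + 134*a²)
√(U(-66, -7) + j(-39)) = √(-66 + 67*(-39)*(1 + 2*(-39))) = √(-66 + 67*(-39)*(1 - 78)) = √(-66 + 67*(-39)*(-77)) = √(-66 + 201201) = √201135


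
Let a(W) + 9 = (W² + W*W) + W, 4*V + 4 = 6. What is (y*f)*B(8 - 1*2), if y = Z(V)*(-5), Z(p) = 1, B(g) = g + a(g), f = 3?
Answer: -1125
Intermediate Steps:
V = ½ (V = -1 + (¼)*6 = -1 + 3/2 = ½ ≈ 0.50000)
a(W) = -9 + W + 2*W² (a(W) = -9 + ((W² + W*W) + W) = -9 + ((W² + W²) + W) = -9 + (2*W² + W) = -9 + (W + 2*W²) = -9 + W + 2*W²)
B(g) = -9 + 2*g + 2*g² (B(g) = g + (-9 + g + 2*g²) = -9 + 2*g + 2*g²)
y = -5 (y = 1*(-5) = -5)
(y*f)*B(8 - 1*2) = (-5*3)*(-9 + 2*(8 - 1*2) + 2*(8 - 1*2)²) = -15*(-9 + 2*(8 - 2) + 2*(8 - 2)²) = -15*(-9 + 2*6 + 2*6²) = -15*(-9 + 12 + 2*36) = -15*(-9 + 12 + 72) = -15*75 = -1125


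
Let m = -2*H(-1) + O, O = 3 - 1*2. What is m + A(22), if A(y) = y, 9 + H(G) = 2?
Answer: 37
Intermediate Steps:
H(G) = -7 (H(G) = -9 + 2 = -7)
O = 1 (O = 3 - 2 = 1)
m = 15 (m = -2*(-7) + 1 = 14 + 1 = 15)
m + A(22) = 15 + 22 = 37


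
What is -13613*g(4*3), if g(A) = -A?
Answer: 163356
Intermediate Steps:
-13613*g(4*3) = -(-13613)*4*3 = -(-13613)*12 = -13613*(-12) = 163356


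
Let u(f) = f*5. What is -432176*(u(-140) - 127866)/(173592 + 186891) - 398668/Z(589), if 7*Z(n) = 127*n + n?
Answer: 1047002557668241/6794383584 ≈ 1.5410e+5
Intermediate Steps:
u(f) = 5*f
Z(n) = 128*n/7 (Z(n) = (127*n + n)/7 = (128*n)/7 = 128*n/7)
-432176*(u(-140) - 127866)/(173592 + 186891) - 398668/Z(589) = -432176*(5*(-140) - 127866)/(173592 + 186891) - 398668/((128/7)*589) = -432176/(360483/(-700 - 127866)) - 398668/75392/7 = -432176/(360483/(-128566)) - 398668*7/75392 = -432176/(360483*(-1/128566)) - 697669/18848 = -432176/(-360483/128566) - 697669/18848 = -432176*(-128566/360483) - 697669/18848 = 55563139616/360483 - 697669/18848 = 1047002557668241/6794383584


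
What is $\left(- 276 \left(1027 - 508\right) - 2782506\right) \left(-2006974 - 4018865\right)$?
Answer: $17630098454250$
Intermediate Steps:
$\left(- 276 \left(1027 - 508\right) - 2782506\right) \left(-2006974 - 4018865\right) = \left(\left(-276\right) 519 - 2782506\right) \left(-6025839\right) = \left(-143244 - 2782506\right) \left(-6025839\right) = \left(-2925750\right) \left(-6025839\right) = 17630098454250$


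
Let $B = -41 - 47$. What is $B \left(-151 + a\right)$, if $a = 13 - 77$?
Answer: $18920$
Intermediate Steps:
$a = -64$ ($a = 13 - 77 = -64$)
$B = -88$
$B \left(-151 + a\right) = - 88 \left(-151 - 64\right) = \left(-88\right) \left(-215\right) = 18920$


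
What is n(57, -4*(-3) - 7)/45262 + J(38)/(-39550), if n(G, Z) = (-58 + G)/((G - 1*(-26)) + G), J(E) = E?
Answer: -3440477/3580224200 ≈ -0.00096097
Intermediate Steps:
n(G, Z) = (-58 + G)/(26 + 2*G) (n(G, Z) = (-58 + G)/((G + 26) + G) = (-58 + G)/((26 + G) + G) = (-58 + G)/(26 + 2*G))
n(57, -4*(-3) - 7)/45262 + J(38)/(-39550) = ((-58 + 57)/(2*(13 + 57)))/45262 + 38/(-39550) = ((½)*(-1)/70)*(1/45262) + 38*(-1/39550) = ((½)*(1/70)*(-1))*(1/45262) - 19/19775 = -1/140*1/45262 - 19/19775 = -1/6336680 - 19/19775 = -3440477/3580224200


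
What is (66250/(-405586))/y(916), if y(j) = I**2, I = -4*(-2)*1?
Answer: -33125/12978752 ≈ -0.0025522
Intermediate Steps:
I = 8 (I = 8*1 = 8)
y(j) = 64 (y(j) = 8**2 = 64)
(66250/(-405586))/y(916) = (66250/(-405586))/64 = (66250*(-1/405586))*(1/64) = -33125/202793*1/64 = -33125/12978752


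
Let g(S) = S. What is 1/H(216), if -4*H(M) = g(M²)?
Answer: -1/11664 ≈ -8.5734e-5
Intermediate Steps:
H(M) = -M²/4
1/H(216) = 1/(-¼*216²) = 1/(-¼*46656) = 1/(-11664) = -1/11664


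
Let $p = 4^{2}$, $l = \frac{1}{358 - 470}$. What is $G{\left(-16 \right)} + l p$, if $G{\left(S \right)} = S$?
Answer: $- \frac{113}{7} \approx -16.143$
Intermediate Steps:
$l = - \frac{1}{112}$ ($l = \frac{1}{-112} = - \frac{1}{112} \approx -0.0089286$)
$p = 16$
$G{\left(-16 \right)} + l p = -16 - \frac{1}{7} = - \frac{113}{7}$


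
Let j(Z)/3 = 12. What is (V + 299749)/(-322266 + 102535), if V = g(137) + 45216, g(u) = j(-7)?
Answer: -345001/219731 ≈ -1.5701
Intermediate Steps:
j(Z) = 36 (j(Z) = 3*12 = 36)
g(u) = 36
V = 45252 (V = 36 + 45216 = 45252)
(V + 299749)/(-322266 + 102535) = (45252 + 299749)/(-322266 + 102535) = 345001/(-219731) = 345001*(-1/219731) = -345001/219731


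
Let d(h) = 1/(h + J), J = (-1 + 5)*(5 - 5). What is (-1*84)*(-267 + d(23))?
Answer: 515760/23 ≈ 22424.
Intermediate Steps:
J = 0 (J = 4*0 = 0)
d(h) = 1/h (d(h) = 1/(h + 0) = 1/h)
(-1*84)*(-267 + d(23)) = (-1*84)*(-267 + 1/23) = -84*(-267 + 1/23) = -84*(-6140/23) = 515760/23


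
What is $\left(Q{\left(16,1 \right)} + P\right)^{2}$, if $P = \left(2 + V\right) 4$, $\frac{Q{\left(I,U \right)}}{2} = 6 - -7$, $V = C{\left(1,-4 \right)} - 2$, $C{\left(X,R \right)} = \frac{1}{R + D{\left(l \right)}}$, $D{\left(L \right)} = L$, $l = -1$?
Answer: $\frac{15876}{25} \approx 635.04$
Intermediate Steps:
$C{\left(X,R \right)} = \frac{1}{-1 + R}$ ($C{\left(X,R \right)} = \frac{1}{R - 1} = \frac{1}{-1 + R}$)
$V = - \frac{11}{5}$ ($V = \frac{1}{-1 - 4} - 2 = \frac{1}{-5} - 2 = - \frac{1}{5} - 2 = - \frac{11}{5} \approx -2.2$)
$Q{\left(I,U \right)} = 26$ ($Q{\left(I,U \right)} = 2 \left(6 - -7\right) = 2 \left(6 + 7\right) = 2 \cdot 13 = 26$)
$P = - \frac{4}{5}$ ($P = \left(2 - \frac{11}{5}\right) 4 = \left(- \frac{1}{5}\right) 4 = - \frac{4}{5} \approx -0.8$)
$\left(Q{\left(16,1 \right)} + P\right)^{2} = \left(26 - \frac{4}{5}\right)^{2} = \left(\frac{126}{5}\right)^{2} = \frac{15876}{25}$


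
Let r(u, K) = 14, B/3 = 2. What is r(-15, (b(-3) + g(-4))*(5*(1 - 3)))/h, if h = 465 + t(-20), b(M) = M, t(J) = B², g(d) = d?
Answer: 14/501 ≈ 0.027944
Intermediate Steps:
B = 6 (B = 3*2 = 6)
t(J) = 36 (t(J) = 6² = 36)
h = 501 (h = 465 + 36 = 501)
r(-15, (b(-3) + g(-4))*(5*(1 - 3)))/h = 14/501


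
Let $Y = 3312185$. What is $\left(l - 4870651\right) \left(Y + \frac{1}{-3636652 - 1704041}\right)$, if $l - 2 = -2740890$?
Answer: $- \frac{134643278218425269956}{5340693} \approx -2.5211 \cdot 10^{13}$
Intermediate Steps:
$l = -2740888$ ($l = 2 - 2740890 = -2740888$)
$\left(l - 4870651\right) \left(Y + \frac{1}{-3636652 - 1704041}\right) = \left(-2740888 - 4870651\right) \left(3312185 + \frac{1}{-3636652 - 1704041}\right) = - 7611539 \left(3312185 + \frac{1}{-5340693}\right) = - 7611539 \left(3312185 - \frac{1}{5340693}\right) = \left(-7611539\right) \frac{17689363244204}{5340693} = - \frac{134643278218425269956}{5340693}$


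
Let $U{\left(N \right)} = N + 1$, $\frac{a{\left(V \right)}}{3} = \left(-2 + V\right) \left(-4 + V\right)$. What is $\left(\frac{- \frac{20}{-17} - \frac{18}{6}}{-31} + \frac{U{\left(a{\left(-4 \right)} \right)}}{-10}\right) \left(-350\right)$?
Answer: $\frac{85925}{17} \approx 5054.4$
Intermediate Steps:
$a{\left(V \right)} = 3 \left(-4 + V\right) \left(-2 + V\right)$ ($a{\left(V \right)} = 3 \left(-2 + V\right) \left(-4 + V\right) = 3 \left(-4 + V\right) \left(-2 + V\right)$)
$U{\left(N \right)} = 1 + N$
$\left(\frac{- \frac{20}{-17} - \frac{18}{6}}{-31} + \frac{U{\left(a{\left(-4 \right)} \right)}}{-10}\right) \left(-350\right) = \left(\frac{- \frac{20}{-17} - \frac{18}{6}}{-31} + \frac{1 + \left(24 - -72 + 3 \left(-4\right)^{2}\right)}{-10}\right) \left(-350\right) = \left(\left(\left(-20\right) \left(- \frac{1}{17}\right) - 3\right) \left(- \frac{1}{31}\right) + \left(1 + \left(24 + 72 + 3 \cdot 16\right)\right) \left(- \frac{1}{10}\right)\right) \left(-350\right) = \left(\left(\frac{20}{17} - 3\right) \left(- \frac{1}{31}\right) + \left(1 + \left(24 + 72 + 48\right)\right) \left(- \frac{1}{10}\right)\right) \left(-350\right) = \left(\left(- \frac{31}{17}\right) \left(- \frac{1}{31}\right) + \left(1 + 144\right) \left(- \frac{1}{10}\right)\right) \left(-350\right) = \left(\frac{1}{17} + 145 \left(- \frac{1}{10}\right)\right) \left(-350\right) = \left(\frac{1}{17} - \frac{29}{2}\right) \left(-350\right) = \left(- \frac{491}{34}\right) \left(-350\right) = \frac{85925}{17}$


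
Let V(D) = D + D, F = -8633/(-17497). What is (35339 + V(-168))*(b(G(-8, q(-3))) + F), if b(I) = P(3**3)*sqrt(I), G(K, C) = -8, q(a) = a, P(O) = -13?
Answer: 302180899/17497 - 910078*I*sqrt(2) ≈ 17270.0 - 1.287e+6*I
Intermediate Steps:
F = 8633/17497 (F = -8633*(-1/17497) = 8633/17497 ≈ 0.49340)
V(D) = 2*D
b(I) = -13*sqrt(I)
(35339 + V(-168))*(b(G(-8, q(-3))) + F) = (35339 + 2*(-168))*(-26*I*sqrt(2) + 8633/17497) = (35339 - 336)*(-26*I*sqrt(2) + 8633/17497) = 35003*(-26*I*sqrt(2) + 8633/17497) = 35003*(8633/17497 - 26*I*sqrt(2)) = 302180899/17497 - 910078*I*sqrt(2)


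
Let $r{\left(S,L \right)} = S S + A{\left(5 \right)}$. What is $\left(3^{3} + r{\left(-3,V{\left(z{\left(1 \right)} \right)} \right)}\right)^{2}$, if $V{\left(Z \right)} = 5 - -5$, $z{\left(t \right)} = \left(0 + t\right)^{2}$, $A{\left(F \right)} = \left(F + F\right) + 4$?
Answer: $2500$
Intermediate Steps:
$A{\left(F \right)} = 4 + 2 F$ ($A{\left(F \right)} = 2 F + 4 = 4 + 2 F$)
$z{\left(t \right)} = t^{2}$
$V{\left(Z \right)} = 10$ ($V{\left(Z \right)} = 5 + 5 = 10$)
$r{\left(S,L \right)} = 14 + S^{2}$ ($r{\left(S,L \right)} = S S + \left(4 + 2 \cdot 5\right) = S^{2} + \left(4 + 10\right) = S^{2} + 14 = 14 + S^{2}$)
$\left(3^{3} + r{\left(-3,V{\left(z{\left(1 \right)} \right)} \right)}\right)^{2} = \left(3^{3} + \left(14 + \left(-3\right)^{2}\right)\right)^{2} = \left(27 + \left(14 + 9\right)\right)^{2} = \left(27 + 23\right)^{2} = 50^{2} = 2500$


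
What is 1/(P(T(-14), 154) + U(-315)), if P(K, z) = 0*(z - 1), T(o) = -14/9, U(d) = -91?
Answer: -1/91 ≈ -0.010989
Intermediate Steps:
T(o) = -14/9 (T(o) = -14*1/9 = -14/9)
P(K, z) = 0 (P(K, z) = 0*(-1 + z) = 0)
1/(P(T(-14), 154) + U(-315)) = 1/(0 - 91) = 1/(-91) = -1/91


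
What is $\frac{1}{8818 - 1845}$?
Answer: $\frac{1}{6973} \approx 0.00014341$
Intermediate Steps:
$\frac{1}{8818 - 1845} = \frac{1}{6973}$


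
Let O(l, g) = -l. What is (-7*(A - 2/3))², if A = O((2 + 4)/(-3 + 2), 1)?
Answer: 12544/9 ≈ 1393.8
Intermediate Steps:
A = 6 (A = -(2 + 4)/(-3 + 2) = -6/(-1) = -6*(-1) = -1*(-6) = 6)
(-7*(A - 2/3))² = (-7*(6 - 2/3))² = (-7*(6 - 2*⅓))² = (-7*(6 - ⅔))² = (-7*16/3)² = (-112/3)² = 12544/9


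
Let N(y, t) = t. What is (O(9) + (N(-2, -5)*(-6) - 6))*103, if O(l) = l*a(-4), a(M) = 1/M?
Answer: 8961/4 ≈ 2240.3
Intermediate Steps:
O(l) = -l/4 (O(l) = l/(-4) = l*(-1/4) = -l/4)
(O(9) + (N(-2, -5)*(-6) - 6))*103 = (-1/4*9 + (-5*(-6) - 6))*103 = (-9/4 + (30 - 6))*103 = (-9/4 + 24)*103 = (87/4)*103 = 8961/4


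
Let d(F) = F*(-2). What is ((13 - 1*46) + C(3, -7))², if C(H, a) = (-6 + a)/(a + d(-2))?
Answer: 7396/9 ≈ 821.78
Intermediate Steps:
d(F) = -2*F
C(H, a) = (-6 + a)/(4 + a) (C(H, a) = (-6 + a)/(a - 2*(-2)) = (-6 + a)/(a + 4) = (-6 + a)/(4 + a))
((13 - 1*46) + C(3, -7))² = ((13 - 1*46) + (-6 - 7)/(4 - 7))² = ((13 - 46) - 13/(-3))² = (-33 - ⅓*(-13))² = (-33 + 13/3)² = (-86/3)² = 7396/9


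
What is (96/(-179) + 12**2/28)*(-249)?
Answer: -1437228/1253 ≈ -1147.0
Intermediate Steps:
(96/(-179) + 12**2/28)*(-249) = (96*(-1/179) + 144*(1/28))*(-249) = (-96/179 + 36/7)*(-249) = (5772/1253)*(-249) = -1437228/1253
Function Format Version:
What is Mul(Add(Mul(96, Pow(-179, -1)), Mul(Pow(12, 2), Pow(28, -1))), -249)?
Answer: Rational(-1437228, 1253) ≈ -1147.0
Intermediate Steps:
Mul(Add(Mul(96, Pow(-179, -1)), Mul(Pow(12, 2), Pow(28, -1))), -249) = Mul(Add(Mul(96, Rational(-1, 179)), Mul(144, Rational(1, 28))), -249) = Mul(Add(Rational(-96, 179), Rational(36, 7)), -249) = Mul(Rational(5772, 1253), -249) = Rational(-1437228, 1253)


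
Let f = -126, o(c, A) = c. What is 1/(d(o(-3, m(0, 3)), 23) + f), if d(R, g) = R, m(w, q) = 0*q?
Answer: -1/129 ≈ -0.0077519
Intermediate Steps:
m(w, q) = 0
1/(d(o(-3, m(0, 3)), 23) + f) = 1/(-3 - 126) = 1/(-129) = -1/129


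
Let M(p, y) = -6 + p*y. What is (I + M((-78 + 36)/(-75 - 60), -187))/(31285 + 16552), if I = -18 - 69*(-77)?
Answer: 235387/2152665 ≈ 0.10935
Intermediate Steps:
I = 5295 (I = -18 + 5313 = 5295)
(I + M((-78 + 36)/(-75 - 60), -187))/(31285 + 16552) = (5295 + (-6 + ((-78 + 36)/(-75 - 60))*(-187)))/(31285 + 16552) = (5295 + (-6 - 42/(-135)*(-187)))/47837 = (5295 + (-6 - 42*(-1/135)*(-187)))*(1/47837) = (5295 + (-6 + (14/45)*(-187)))*(1/47837) = (5295 + (-6 - 2618/45))*(1/47837) = (5295 - 2888/45)*(1/47837) = (235387/45)*(1/47837) = 235387/2152665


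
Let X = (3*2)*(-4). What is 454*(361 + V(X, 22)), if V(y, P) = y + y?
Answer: 142102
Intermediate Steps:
X = -24 (X = 6*(-4) = -24)
V(y, P) = 2*y
454*(361 + V(X, 22)) = 454*(361 + 2*(-24)) = 454*(361 - 48) = 454*313 = 142102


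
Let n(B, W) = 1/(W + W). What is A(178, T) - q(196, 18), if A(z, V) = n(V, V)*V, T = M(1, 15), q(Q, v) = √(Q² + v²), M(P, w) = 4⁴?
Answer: ½ - 2*√9685 ≈ -196.32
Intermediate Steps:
M(P, w) = 256
T = 256
n(B, W) = 1/(2*W)
A(z, V) = ½ (A(z, V) = (1/(2*V))*V = ½)
A(178, T) - q(196, 18) = ½ - √(196² + 18²) = ½ - √(38416 + 324) = ½ - √38740 = ½ - 2*√9685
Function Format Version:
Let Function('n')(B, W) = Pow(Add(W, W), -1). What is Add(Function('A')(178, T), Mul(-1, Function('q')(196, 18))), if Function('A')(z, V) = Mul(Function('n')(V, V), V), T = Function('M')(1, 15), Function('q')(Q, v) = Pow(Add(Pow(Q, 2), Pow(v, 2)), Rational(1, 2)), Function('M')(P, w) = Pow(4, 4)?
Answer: Add(Rational(1, 2), Mul(-2, Pow(9685, Rational(1, 2)))) ≈ -196.32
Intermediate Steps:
Function('M')(P, w) = 256
T = 256
Function('n')(B, W) = Mul(Rational(1, 2), Pow(W, -1)) (Function('n')(B, W) = Pow(Mul(2, W), -1) = Mul(Rational(1, 2), Pow(W, -1)))
Function('A')(z, V) = Rational(1, 2) (Function('A')(z, V) = Mul(Mul(Rational(1, 2), Pow(V, -1)), V) = Rational(1, 2))
Add(Function('A')(178, T), Mul(-1, Function('q')(196, 18))) = Add(Rational(1, 2), Mul(-1, Pow(Add(Pow(196, 2), Pow(18, 2)), Rational(1, 2)))) = Add(Rational(1, 2), Mul(-1, Pow(Add(38416, 324), Rational(1, 2)))) = Add(Rational(1, 2), Mul(-1, Pow(38740, Rational(1, 2)))) = Add(Rational(1, 2), Mul(-1, Mul(2, Pow(9685, Rational(1, 2))))) = Add(Rational(1, 2), Mul(-2, Pow(9685, Rational(1, 2))))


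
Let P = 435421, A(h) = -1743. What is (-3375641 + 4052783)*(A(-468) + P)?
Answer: 293661588276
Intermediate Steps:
(-3375641 + 4052783)*(A(-468) + P) = (-3375641 + 4052783)*(-1743 + 435421) = 677142*433678 = 293661588276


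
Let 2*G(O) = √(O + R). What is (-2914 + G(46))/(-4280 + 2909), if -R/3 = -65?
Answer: 2914/1371 - √241/2742 ≈ 2.1198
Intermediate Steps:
R = 195 (R = -3*(-65) = 195)
G(O) = √(195 + O)/2 (G(O) = √(O + 195)/2 = √(195 + O)/2)
(-2914 + G(46))/(-4280 + 2909) = (-2914 + √(195 + 46)/2)/(-4280 + 2909) = (-2914 + √241/2)/(-1371) = (-2914 + √241/2)*(-1/1371) = 2914/1371 - √241/2742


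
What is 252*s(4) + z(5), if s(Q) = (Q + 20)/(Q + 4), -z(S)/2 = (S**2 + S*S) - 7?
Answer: 670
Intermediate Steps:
z(S) = 14 - 4*S**2 (z(S) = -2*((S**2 + S*S) - 7) = -2*((S**2 + S**2) - 7) = -2*(2*S**2 - 7) = -2*(-7 + 2*S**2) = 14 - 4*S**2)
s(Q) = (20 + Q)/(4 + Q)
252*s(4) + z(5) = 252*((20 + 4)/(4 + 4)) + (14 - 4*5**2) = 252*(24/8) + (14 - 4*25) = 252*((1/8)*24) + (14 - 100) = 252*3 - 86 = 756 - 86 = 670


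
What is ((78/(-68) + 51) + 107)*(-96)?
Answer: -255984/17 ≈ -15058.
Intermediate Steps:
((78/(-68) + 51) + 107)*(-96) = ((78*(-1/68) + 51) + 107)*(-96) = ((-39/34 + 51) + 107)*(-96) = (1695/34 + 107)*(-96) = (5333/34)*(-96) = -255984/17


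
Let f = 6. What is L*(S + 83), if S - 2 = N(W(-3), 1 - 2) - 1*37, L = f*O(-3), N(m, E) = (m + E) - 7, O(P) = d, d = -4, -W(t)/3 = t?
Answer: -1176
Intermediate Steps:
W(t) = -3*t
O(P) = -4
N(m, E) = -7 + E + m (N(m, E) = (E + m) - 7 = -7 + E + m)
L = -24 (L = 6*(-4) = -24)
S = -34 (S = 2 + ((-7 + (1 - 2) - 3*(-3)) - 1*37) = 2 + ((-7 - 1 + 9) - 37) = 2 + (1 - 37) = 2 - 36 = -34)
L*(S + 83) = -24*(-34 + 83) = -24*49 = -1176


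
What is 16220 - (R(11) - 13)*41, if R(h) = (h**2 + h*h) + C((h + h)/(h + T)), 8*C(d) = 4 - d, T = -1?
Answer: 272871/40 ≈ 6821.8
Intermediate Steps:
C(d) = 1/2 - d/8 (C(d) = (4 - d)/8 = 1/2 - d/8)
R(h) = 1/2 + 2*h**2 - h/(4*(-1 + h)) (R(h) = (h**2 + h*h) + (1/2 - (h + h)/(8*(h - 1))) = (h**2 + h**2) + (1/2 - 2*h/(8*(-1 + h))) = 2*h**2 + (1/2 - h/(4*(-1 + h))) = 1/2 + 2*h**2 - h/(4*(-1 + h)))
16220 - (R(11) - 13)*41 = 16220 - ((-1*11 + 2*(1 + 4*11**2)*(-1 + 11))/(4*(-1 + 11)) - 13)*41 = 16220 - ((1/4)*(-11 + 2*(1 + 4*121)*10)/10 - 13)*41 = 16220 - ((1/4)*(1/10)*(-11 + 2*(1 + 484)*10) - 13)*41 = 16220 - ((1/4)*(1/10)*(-11 + 2*485*10) - 13)*41 = 16220 - ((1/4)*(1/10)*(-11 + 9700) - 13)*41 = 16220 - ((1/4)*(1/10)*9689 - 13)*41 = 16220 - (9689/40 - 13)*41 = 16220 - 9169*41/40 = 16220 - 1*375929/40 = 16220 - 375929/40 = 272871/40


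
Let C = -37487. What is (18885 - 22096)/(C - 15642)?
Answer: 3211/53129 ≈ 0.060438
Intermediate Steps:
(18885 - 22096)/(C - 15642) = (18885 - 22096)/(-37487 - 15642) = -3211/(-53129) = -3211*(-1/53129) = 3211/53129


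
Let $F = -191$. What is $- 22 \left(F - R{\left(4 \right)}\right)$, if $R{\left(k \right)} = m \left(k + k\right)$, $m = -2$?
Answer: $3850$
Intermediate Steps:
$R{\left(k \right)} = - 4 k$ ($R{\left(k \right)} = - 2 \left(k + k\right) = - 2 \cdot 2 k = - 4 k$)
$- 22 \left(F - R{\left(4 \right)}\right) = - 22 \left(-191 - \left(-4\right) 4\right) = - 22 \left(-191 - -16\right) = - 22 \left(-191 + 16\right) = \left(-22\right) \left(-175\right) = 3850$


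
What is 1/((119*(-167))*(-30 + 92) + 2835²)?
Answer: 1/6805099 ≈ 1.4695e-7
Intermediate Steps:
1/((119*(-167))*(-30 + 92) + 2835²) = 1/(-19873*62 + 8037225) = 1/(-1232126 + 8037225) = 1/6805099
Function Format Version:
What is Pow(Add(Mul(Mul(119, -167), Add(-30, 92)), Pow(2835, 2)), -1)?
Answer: Rational(1, 6805099) ≈ 1.4695e-7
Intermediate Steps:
Pow(Add(Mul(Mul(119, -167), Add(-30, 92)), Pow(2835, 2)), -1) = Pow(Add(Mul(-19873, 62), 8037225), -1) = Pow(Add(-1232126, 8037225), -1) = Pow(6805099, -1) = Rational(1, 6805099)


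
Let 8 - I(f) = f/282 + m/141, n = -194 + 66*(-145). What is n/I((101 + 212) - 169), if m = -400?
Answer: -344181/364 ≈ -945.55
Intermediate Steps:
n = -9764 (n = -194 - 9570 = -9764)
I(f) = 1528/141 - f/282 (I(f) = 8 - (f/282 - 400/141) = 8 - (-400/141 + f/282) = 8 + (400/141 - f/282) = 1528/141 - f/282)
n/I((101 + 212) - 169) = -9764/(1528/141 - ((101 + 212) - 169)/282) = -9764/(1528/141 - (313 - 169)/282) = -9764/(1528/141 - 1/282*144) = -9764/(1528/141 - 24/47) = -9764/1456/141 = -9764*141/1456 = -344181/364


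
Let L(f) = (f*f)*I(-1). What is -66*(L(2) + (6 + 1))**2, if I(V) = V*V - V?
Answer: -14850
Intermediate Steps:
I(V) = V**2 - V
L(f) = 2*f**2 (L(f) = (f*f)*(-(-1 - 1)) = f**2*(-1*(-2)) = f**2*2 = 2*f**2)
-66*(L(2) + (6 + 1))**2 = -66*(2*2**2 + (6 + 1))**2 = -66*(2*4 + 7)**2 = -66*(8 + 7)**2 = -66*15**2 = -66*225 = -14850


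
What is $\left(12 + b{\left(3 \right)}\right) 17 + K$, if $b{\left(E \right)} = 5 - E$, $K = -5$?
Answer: $233$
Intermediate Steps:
$\left(12 + b{\left(3 \right)}\right) 17 + K = \left(12 + \left(5 - 3\right)\right) 17 - 5 = \left(12 + 2\right) 17 - 5 = 14 \cdot 17 - 5 = 238 - 5 = 233$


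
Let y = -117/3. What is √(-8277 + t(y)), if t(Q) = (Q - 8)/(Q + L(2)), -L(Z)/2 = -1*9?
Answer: I*√3649170/21 ≈ 90.966*I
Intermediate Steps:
L(Z) = 18 (L(Z) = -(-2)*9 = -2*(-9) = 18)
y = -39 (y = -117*⅓ = -39)
t(Q) = (-8 + Q)/(18 + Q) (t(Q) = (Q - 8)/(Q + 18) = (-8 + Q)/(18 + Q))
√(-8277 + t(y)) = √(-8277 + (-8 - 39)/(18 - 39)) = √(-8277 - 47/(-21)) = √(-8277 - 1/21*(-47)) = √(-8277 + 47/21) = √(-173770/21) = I*√3649170/21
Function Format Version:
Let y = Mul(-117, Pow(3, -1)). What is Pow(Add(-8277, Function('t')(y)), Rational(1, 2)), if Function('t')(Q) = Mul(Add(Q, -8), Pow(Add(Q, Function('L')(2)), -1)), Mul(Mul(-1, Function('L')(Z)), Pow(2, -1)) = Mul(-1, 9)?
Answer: Mul(Rational(1, 21), I, Pow(3649170, Rational(1, 2))) ≈ Mul(90.966, I)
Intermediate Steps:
Function('L')(Z) = 18 (Function('L')(Z) = Mul(-2, Mul(-1, 9)) = Mul(-2, -9) = 18)
y = -39 (y = Mul(-117, Rational(1, 3)) = -39)
Function('t')(Q) = Mul(Pow(Add(18, Q), -1), Add(-8, Q)) (Function('t')(Q) = Mul(Add(Q, -8), Pow(Add(Q, 18), -1)) = Mul(Add(-8, Q), Pow(Add(18, Q), -1)) = Mul(Pow(Add(18, Q), -1), Add(-8, Q)))
Pow(Add(-8277, Function('t')(y)), Rational(1, 2)) = Pow(Add(-8277, Mul(Pow(Add(18, -39), -1), Add(-8, -39))), Rational(1, 2)) = Pow(Add(-8277, Mul(Pow(-21, -1), -47)), Rational(1, 2)) = Pow(Add(-8277, Mul(Rational(-1, 21), -47)), Rational(1, 2)) = Pow(Add(-8277, Rational(47, 21)), Rational(1, 2)) = Pow(Rational(-173770, 21), Rational(1, 2)) = Mul(Rational(1, 21), I, Pow(3649170, Rational(1, 2)))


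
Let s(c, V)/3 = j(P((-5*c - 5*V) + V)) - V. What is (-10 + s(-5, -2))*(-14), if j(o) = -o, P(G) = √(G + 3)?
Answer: 308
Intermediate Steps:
P(G) = √(3 + G)
s(c, V) = -3*V - 3*√(3 - 5*c - 4*V) (s(c, V) = 3*(-√(3 + ((-5*c - 5*V) + V)) - V) = 3*(-√(3 + ((-5*V - 5*c) + V)) - V) = 3*(-√(3 + (-5*c - 4*V)) - V) = 3*(-√(3 - 5*c - 4*V) - V) = 3*(-V - √(3 - 5*c - 4*V)) = -3*V - 3*√(3 - 5*c - 4*V))
(-10 + s(-5, -2))*(-14) = (-10 + (-3*(-2) - 3*√(3 - 5*(-5) - 4*(-2))))*(-14) = (-10 + (6 - 3*√(3 + 25 + 8)))*(-14) = (-10 + (6 - 3*√36))*(-14) = (-10 + (6 - 3*6))*(-14) = (-10 + (6 - 18))*(-14) = (-10 - 12)*(-14) = -22*(-14) = 308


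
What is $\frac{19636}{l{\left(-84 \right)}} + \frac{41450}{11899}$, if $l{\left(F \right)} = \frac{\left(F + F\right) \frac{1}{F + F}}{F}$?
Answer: $- \frac{19626454726}{11899} \approx -1.6494 \cdot 10^{6}$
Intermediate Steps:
$l{\left(F \right)} = \frac{1}{F}$ ($l{\left(F \right)} = \frac{2 F \frac{1}{2 F}}{F} = 1 \frac{1}{F} = \frac{1}{F}$)
$\frac{19636}{l{\left(-84 \right)}} + \frac{41450}{11899} = \frac{19636}{\frac{1}{-84}} + \frac{41450}{11899} = \frac{19636}{- \frac{1}{84}} + 41450 \cdot \frac{1}{11899} = 19636 \left(-84\right) + \frac{41450}{11899} = -1649424 + \frac{41450}{11899} = - \frac{19626454726}{11899}$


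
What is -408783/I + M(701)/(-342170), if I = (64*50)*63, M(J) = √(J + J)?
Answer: -136261/67200 - √1402/342170 ≈ -2.0278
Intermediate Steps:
M(J) = √2*√J (M(J) = √(2*J) = √2*√J)
I = 201600 (I = 3200*63 = 201600)
-408783/I + M(701)/(-342170) = -408783/201600 + (√2*√701)/(-342170) = -408783*1/201600 + √1402*(-1/342170) = -136261/67200 - √1402/342170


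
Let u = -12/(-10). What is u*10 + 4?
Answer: 16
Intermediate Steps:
u = 6/5 (u = -12*(-⅒) = 6/5 ≈ 1.2000)
u*10 + 4 = (6/5)*10 + 4 = 12 + 4 = 16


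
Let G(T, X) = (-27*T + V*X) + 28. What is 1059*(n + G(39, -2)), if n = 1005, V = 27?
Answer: -78366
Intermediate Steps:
G(T, X) = 28 - 27*T + 27*X (G(T, X) = (-27*T + 27*X) + 28 = 28 - 27*T + 27*X)
1059*(n + G(39, -2)) = 1059*(1005 + (28 - 27*39 + 27*(-2))) = 1059*(1005 + (28 - 1053 - 54)) = 1059*(1005 - 1079) = 1059*(-74) = -78366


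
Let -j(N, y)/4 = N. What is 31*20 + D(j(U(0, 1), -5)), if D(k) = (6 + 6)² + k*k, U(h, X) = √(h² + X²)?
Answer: 780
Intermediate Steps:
U(h, X) = √(X² + h²)
j(N, y) = -4*N
D(k) = 144 + k² (D(k) = 12² + k² = 144 + k²)
31*20 + D(j(U(0, 1), -5)) = 31*20 + (144 + (-4*√(1² + 0²))²) = 620 + (144 + (-4*√(1 + 0))²) = 620 + (144 + (-4*√1)²) = 620 + (144 + (-4*1)²) = 620 + (144 + (-4)²) = 620 + (144 + 16) = 620 + 160 = 780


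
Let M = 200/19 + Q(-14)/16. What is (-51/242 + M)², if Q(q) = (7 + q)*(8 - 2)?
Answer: 20006688025/338265664 ≈ 59.145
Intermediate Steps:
Q(q) = 42 + 6*q (Q(q) = (7 + q)*6 = 42 + 6*q)
M = 1201/152 (M = 200/19 + (42 + 6*(-14))/16 = 200*(1/19) + (42 - 84)*(1/16) = 200/19 - 42*1/16 = 200/19 - 21/8 = 1201/152 ≈ 7.9013)
(-51/242 + M)² = (-51/242 + 1201/152)² = (141445/18392)² = 20006688025/338265664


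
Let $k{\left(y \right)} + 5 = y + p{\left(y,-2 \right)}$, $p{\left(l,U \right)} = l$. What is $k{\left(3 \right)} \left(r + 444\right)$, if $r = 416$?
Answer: $860$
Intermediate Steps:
$k{\left(y \right)} = -5 + 2 y$ ($k{\left(y \right)} = -5 + \left(y + y\right) = -5 + 2 y$)
$k{\left(3 \right)} \left(r + 444\right) = \left(-5 + 2 \cdot 3\right) \left(416 + 444\right) = \left(-5 + 6\right) 860 = 1 \cdot 860 = 860$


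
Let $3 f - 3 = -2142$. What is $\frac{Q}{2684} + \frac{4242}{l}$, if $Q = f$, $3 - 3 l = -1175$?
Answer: $\frac{16658335}{1580876} \approx 10.537$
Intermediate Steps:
$l = \frac{1178}{3}$ ($l = 1 - - \frac{1175}{3} = 1 + \frac{1175}{3} = \frac{1178}{3} \approx 392.67$)
$f = -713$ ($f = 1 + \frac{1}{3} \left(-2142\right) = 1 - 714 = -713$)
$Q = -713$
$\frac{Q}{2684} + \frac{4242}{l} = - \frac{713}{2684} + \frac{4242}{\frac{1178}{3}} = \left(-713\right) \frac{1}{2684} + 4242 \cdot \frac{3}{1178} = - \frac{713}{2684} + \frac{6363}{589} = \frac{16658335}{1580876}$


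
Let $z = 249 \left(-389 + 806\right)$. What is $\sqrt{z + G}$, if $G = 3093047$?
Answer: $4 \sqrt{199805} \approx 1788.0$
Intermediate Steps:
$z = 103833$ ($z = 249 \cdot 417 = 103833$)
$\sqrt{z + G} = \sqrt{103833 + 3093047} = \sqrt{3196880} = 4 \sqrt{199805}$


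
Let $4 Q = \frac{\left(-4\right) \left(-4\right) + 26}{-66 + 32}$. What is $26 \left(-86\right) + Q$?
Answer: $- \frac{152069}{68} \approx -2236.3$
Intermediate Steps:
$Q = - \frac{21}{68}$ ($Q = \frac{\left(\left(-4\right) \left(-4\right) + 26\right) \frac{1}{-66 + 32}}{4} = \frac{\left(16 + 26\right) \frac{1}{-34}}{4} = \frac{42 \left(- \frac{1}{34}\right)}{4} = \frac{1}{4} \left(- \frac{21}{17}\right) = - \frac{21}{68} \approx -0.30882$)
$26 \left(-86\right) + Q = 26 \left(-86\right) - \frac{21}{68} = -2236 - \frac{21}{68} = - \frac{152069}{68}$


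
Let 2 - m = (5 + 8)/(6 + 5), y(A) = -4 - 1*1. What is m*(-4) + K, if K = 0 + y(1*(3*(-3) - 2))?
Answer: -91/11 ≈ -8.2727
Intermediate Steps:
y(A) = -5 (y(A) = -4 - 1 = -5)
m = 9/11 (m = 2 - (5 + 8)/(6 + 5) = 2 - 13/11 = 9/11 ≈ 0.81818)
K = -5 (K = 0 - 5 = -5)
m*(-4) + K = (9/11)*(-4) - 5 = -36/11 - 5 = -91/11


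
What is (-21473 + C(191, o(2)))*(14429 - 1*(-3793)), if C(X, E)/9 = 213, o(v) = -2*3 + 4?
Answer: -356349432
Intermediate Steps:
o(v) = -2 (o(v) = -6 + 4 = -2)
C(X, E) = 1917 (C(X, E) = 9*213 = 1917)
(-21473 + C(191, o(2)))*(14429 - 1*(-3793)) = (-21473 + 1917)*(14429 - 1*(-3793)) = -19556*(14429 + 3793) = -19556*18222 = -356349432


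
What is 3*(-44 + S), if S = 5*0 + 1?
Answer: -129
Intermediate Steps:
S = 1 (S = 0 + 1 = 1)
3*(-44 + S) = 3*(-44 + 1) = 3*(-43) = -129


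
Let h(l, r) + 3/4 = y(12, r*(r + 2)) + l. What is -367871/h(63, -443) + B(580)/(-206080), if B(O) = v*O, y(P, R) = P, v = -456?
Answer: -1894780451/382536 ≈ -4953.2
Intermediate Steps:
B(O) = -456*O
h(l, r) = 45/4 + l (h(l, r) = -¾ + (12 + l) = 45/4 + l)
-367871/h(63, -443) + B(580)/(-206080) = -367871/(45/4 + 63) - 456*580/(-206080) = -367871/297/4 - 264480*(-1/206080) = -367871*4/297 + 1653/1288 = -1471484/297 + 1653/1288 = -1894780451/382536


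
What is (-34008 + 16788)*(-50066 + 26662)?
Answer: 403016880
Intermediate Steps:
(-34008 + 16788)*(-50066 + 26662) = -17220*(-23404) = 403016880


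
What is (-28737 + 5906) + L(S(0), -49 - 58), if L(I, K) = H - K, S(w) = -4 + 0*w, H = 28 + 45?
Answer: -22651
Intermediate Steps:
H = 73
S(w) = -4 (S(w) = -4 + 0 = -4)
L(I, K) = 73 - K
(-28737 + 5906) + L(S(0), -49 - 58) = (-28737 + 5906) + (73 - (-49 - 58)) = -22831 + (73 - 1*(-107)) = -22831 + (73 + 107) = -22831 + 180 = -22651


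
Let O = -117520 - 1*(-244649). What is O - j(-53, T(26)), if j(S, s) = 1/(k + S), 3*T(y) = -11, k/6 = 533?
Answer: 399820704/3145 ≈ 1.2713e+5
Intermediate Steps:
k = 3198 (k = 6*533 = 3198)
T(y) = -11/3 (T(y) = (1/3)*(-11) = -11/3)
j(S, s) = 1/(3198 + S)
O = 127129 (O = -117520 + 244649 = 127129)
O - j(-53, T(26)) = 127129 - 1/(3198 - 53) = 127129 - 1/3145 = 399820704/3145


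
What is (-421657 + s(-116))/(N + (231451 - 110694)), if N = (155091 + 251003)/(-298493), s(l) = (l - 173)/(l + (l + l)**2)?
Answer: -57775882712405/16546063688468 ≈ -3.4918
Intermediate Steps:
s(l) = (-173 + l)/(l + 4*l**2) (s(l) = (-173 + l)/(l + (2*l)**2) = (-173 + l)/(l + 4*l**2))
N = -31238/22961 (N = 406094*(-1/298493) = -31238/22961 ≈ -1.3605)
(-421657 + s(-116))/(N + (231451 - 110694)) = (-421657 + (-173 - 116)/((-116)*(1 + 4*(-116))))/(-31238/22961 + (231451 - 110694)) = (-421657 - 1/116*(-289)/(1 - 464))/(-31238/22961 + 120757) = (-421657 - 1/116*(-289)/(-463))/(2772670239/22961) = (-421657 - 1/116*(-1/463)*(-289))*(22961/2772670239) = (-421657 - 289/53708)*(22961/2772670239) = -22646354445/53708*22961/2772670239 = -57775882712405/16546063688468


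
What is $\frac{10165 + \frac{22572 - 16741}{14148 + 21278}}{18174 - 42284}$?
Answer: $- \frac{360111121}{854120860} \approx -0.42162$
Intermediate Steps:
$\frac{10165 + \frac{22572 - 16741}{14148 + 21278}}{18174 - 42284} = \frac{10165 + \frac{5831}{35426}}{-24110} = \left(10165 + 5831 \cdot \frac{1}{35426}\right) \left(- \frac{1}{24110}\right) = \left(10165 + \frac{5831}{35426}\right) \left(- \frac{1}{24110}\right) = \frac{360111121}{35426} \left(- \frac{1}{24110}\right) = - \frac{360111121}{854120860}$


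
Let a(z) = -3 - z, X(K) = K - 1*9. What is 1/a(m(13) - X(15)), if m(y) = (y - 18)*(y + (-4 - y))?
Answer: -1/17 ≈ -0.058824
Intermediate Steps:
X(K) = -9 + K (X(K) = K - 9 = -9 + K)
m(y) = 72 - 4*y (m(y) = (-18 + y)*(-4) = 72 - 4*y)
1/a(m(13) - X(15)) = 1/(-3 - ((72 - 4*13) - (-9 + 15))) = 1/(-3 - ((72 - 52) - 1*6)) = 1/(-3 - (20 - 6)) = 1/(-3 - 1*14) = 1/(-3 - 14) = 1/(-17) = -1/17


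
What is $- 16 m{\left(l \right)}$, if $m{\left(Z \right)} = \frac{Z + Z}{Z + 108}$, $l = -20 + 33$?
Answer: $- \frac{416}{121} \approx -3.438$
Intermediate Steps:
$l = 13$
$m{\left(Z \right)} = \frac{2 Z}{108 + Z}$
$- 16 m{\left(l \right)} = - 16 \cdot 2 \cdot 13 \frac{1}{108 + 13} = - 16 \cdot 2 \cdot 13 \cdot \frac{1}{121} = \left(-16\right) \frac{26}{121} = - \frac{416}{121}$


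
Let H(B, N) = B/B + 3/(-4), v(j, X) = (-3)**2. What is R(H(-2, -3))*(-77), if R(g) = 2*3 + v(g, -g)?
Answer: -1155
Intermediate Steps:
v(j, X) = 9
H(B, N) = 1/4 (H(B, N) = 1 + 3*(-1/4) = 1 - 3/4 = 1/4)
R(g) = 15 (R(g) = 2*3 + 9 = 6 + 9 = 15)
R(H(-2, -3))*(-77) = 15*(-77) = -1155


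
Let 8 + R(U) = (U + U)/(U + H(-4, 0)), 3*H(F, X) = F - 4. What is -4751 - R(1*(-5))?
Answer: -109119/23 ≈ -4744.3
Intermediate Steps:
H(F, X) = -4/3 + F/3 (H(F, X) = (F - 4)/3 = (-4 + F)/3 = -4/3 + F/3)
R(U) = -8 + 2*U/(-8/3 + U) (R(U) = -8 + (U + U)/(U + (-4/3 + (⅓)*(-4))) = -8 + (2*U)/(U + (-4/3 - 4/3)) = -8 + (2*U)/(U - 8/3) = -8 + (2*U)/(-8/3 + U) = -8 + 2*U/(-8/3 + U))
-4751 - R(1*(-5)) = -4751 - 2*(32 - 9*(-5))/(-8 + 3*(1*(-5))) = -4751 - 2*(32 - 9*(-5))/(-8 + 3*(-5)) = -4751 - 2*(32 + 45)/(-8 - 15) = -4751 - 2*77/(-23) = -4751 - 2*(-1)*77/23 = -4751 - 1*(-154/23) = -4751 + 154/23 = -109119/23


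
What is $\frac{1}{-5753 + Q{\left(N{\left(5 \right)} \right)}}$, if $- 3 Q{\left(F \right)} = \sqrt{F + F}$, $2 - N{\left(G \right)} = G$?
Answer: $- \frac{17259}{99291029} + \frac{i \sqrt{6}}{99291029} \approx -0.00017382 + 2.467 \cdot 10^{-8} i$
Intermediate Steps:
$N{\left(G \right)} = 2 - G$
$Q{\left(F \right)} = - \frac{\sqrt{2} \sqrt{F}}{3}$ ($Q{\left(F \right)} = - \frac{\sqrt{F + F}}{3} = - \frac{\sqrt{2 F}}{3} = - \frac{\sqrt{2} \sqrt{F}}{3}$)
$\frac{1}{-5753 + Q{\left(N{\left(5 \right)} \right)}} = \frac{1}{-5753 - \frac{\sqrt{2} \sqrt{2 - 5}}{3}} = \frac{1}{-5753 - \frac{\sqrt{2} \sqrt{-3}}{3}} = \frac{1}{-5753 - \frac{\sqrt{2} i \sqrt{3}}{3}} = \frac{1}{-5753 - \frac{i \sqrt{6}}{3}}$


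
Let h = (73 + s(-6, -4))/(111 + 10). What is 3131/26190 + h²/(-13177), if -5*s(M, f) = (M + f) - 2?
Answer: 3019487902633/25263457644150 ≈ 0.11952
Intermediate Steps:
s(M, f) = ⅖ - M/5 - f/5 (s(M, f) = -((M + f) - 2)/5 = -(-2 + M + f)/5 = ⅖ - M/5 - f/5)
h = 377/605 (h = (73 + (⅖ - ⅕*(-6) - ⅕*(-4)))/(111 + 10) = (73 + (⅖ + 6/5 + ⅘))/121 = (73 + 12/5)*(1/121) = (377/5)*(1/121) = 377/605 ≈ 0.62314)
3131/26190 + h²/(-13177) = 3131/26190 + (377/605)²/(-13177) = 3131*(1/26190) + (142129/366025)*(-1/13177) = 3131/26190 - 142129/4823111425 = 3019487902633/25263457644150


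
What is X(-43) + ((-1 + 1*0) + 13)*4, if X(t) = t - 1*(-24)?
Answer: 29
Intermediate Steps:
X(t) = 24 + t (X(t) = t + 24 = 24 + t)
X(-43) + ((-1 + 1*0) + 13)*4 = (24 - 43) + ((-1 + 1*0) + 13)*4 = -19 + ((-1 + 0) + 13)*4 = -19 + (-1 + 13)*4 = -19 + 12*4 = -19 + 48 = 29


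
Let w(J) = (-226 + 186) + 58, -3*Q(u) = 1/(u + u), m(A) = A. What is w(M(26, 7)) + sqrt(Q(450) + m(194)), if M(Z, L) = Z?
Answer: 18 + sqrt(1571397)/90 ≈ 31.928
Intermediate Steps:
Q(u) = -1/(6*u) (Q(u) = -1/(3*(u + u)) = -1/(2*u)/3 = -1/(6*u))
w(J) = 18 (w(J) = -40 + 58 = 18)
w(M(26, 7)) + sqrt(Q(450) + m(194)) = 18 + sqrt(-1/6/450 + 194) = 18 + sqrt(-1/6*1/450 + 194) = 18 + sqrt(-1/2700 + 194) = 18 + sqrt(523799/2700) = 18 + sqrt(1571397)/90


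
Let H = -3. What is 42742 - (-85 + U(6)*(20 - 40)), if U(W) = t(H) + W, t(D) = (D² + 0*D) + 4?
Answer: 43207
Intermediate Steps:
t(D) = 4 + D² (t(D) = (D² + 0) + 4 = D² + 4 = 4 + D²)
U(W) = 13 + W (U(W) = (4 + (-3)²) + W = (4 + 9) + W = 13 + W)
42742 - (-85 + U(6)*(20 - 40)) = 42742 - (-85 + (13 + 6)*(20 - 40)) = 42742 - (-85 + 19*(-20)) = 42742 - (-85 - 380) = 42742 - 1*(-465) = 42742 + 465 = 43207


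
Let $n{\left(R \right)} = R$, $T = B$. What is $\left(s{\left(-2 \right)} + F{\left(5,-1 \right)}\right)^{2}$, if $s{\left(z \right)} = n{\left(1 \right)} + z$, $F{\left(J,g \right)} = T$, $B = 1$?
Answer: $0$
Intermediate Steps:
$T = 1$
$F{\left(J,g \right)} = 1$
$s{\left(z \right)} = 1 + z$
$\left(s{\left(-2 \right)} + F{\left(5,-1 \right)}\right)^{2} = \left(\left(1 - 2\right) + 1\right)^{2} = \left(-1 + 1\right)^{2} = 0^{2} = 0$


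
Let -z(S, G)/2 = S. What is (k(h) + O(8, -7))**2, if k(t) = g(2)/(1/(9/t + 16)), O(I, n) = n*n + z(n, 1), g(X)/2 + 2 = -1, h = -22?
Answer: 112896/121 ≈ 933.02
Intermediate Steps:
z(S, G) = -2*S
g(X) = -6 (g(X) = -4 + 2*(-1) = -4 - 2 = -6)
O(I, n) = n**2 - 2*n (O(I, n) = n*n - 2*n = n**2 - 2*n)
k(t) = -96 - 54/t (k(t) = -(96 + 54/t) = -6*(16 + 9/t) = -96 - 54/t)
(k(h) + O(8, -7))**2 = ((-96 - 54/(-22)) - 7*(-2 - 7))**2 = ((-96 - 54*(-1/22)) - 7*(-9))**2 = ((-96 + 27/11) + 63)**2 = (-1029/11 + 63)**2 = (-336/11)**2 = 112896/121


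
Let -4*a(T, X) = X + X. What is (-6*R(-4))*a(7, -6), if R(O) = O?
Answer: 72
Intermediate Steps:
a(T, X) = -X/2 (a(T, X) = -(X + X)/4 = -X/2)
(-6*R(-4))*a(7, -6) = (-6*(-4))*(-½*(-6)) = 24*3 = 72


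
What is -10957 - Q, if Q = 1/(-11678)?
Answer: -127955845/11678 ≈ -10957.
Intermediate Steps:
Q = -1/11678 ≈ -8.5631e-5
-10957 - Q = -10957 - 1*(-1/11678) = -10957 + 1/11678 = -127955845/11678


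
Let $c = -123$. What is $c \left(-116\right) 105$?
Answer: $1498140$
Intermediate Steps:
$c \left(-116\right) 105 = \left(-123\right) \left(-116\right) 105 = 14268 \cdot 105 = 1498140$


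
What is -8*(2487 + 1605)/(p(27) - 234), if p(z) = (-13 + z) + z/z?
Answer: 10912/73 ≈ 149.48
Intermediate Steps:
p(z) = -12 + z (p(z) = (-13 + z) + 1 = -12 + z)
-8*(2487 + 1605)/(p(27) - 234) = -8*(2487 + 1605)/((-12 + 27) - 234) = -32736/(15 - 234) = -32736/(-219) = -32736*(-1)/219 = -8*(-1364/73) = 10912/73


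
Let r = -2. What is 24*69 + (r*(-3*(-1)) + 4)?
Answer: 1654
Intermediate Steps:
24*69 + (r*(-3*(-1)) + 4) = 24*69 + (-(-6)*(-1) + 4) = 1656 + (-2*3 + 4) = 1656 + (-6 + 4) = 1656 - 2 = 1654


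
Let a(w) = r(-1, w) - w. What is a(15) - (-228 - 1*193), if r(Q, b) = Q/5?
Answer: 2029/5 ≈ 405.80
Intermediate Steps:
r(Q, b) = Q/5 (r(Q, b) = Q*(1/5) = Q/5)
a(w) = -1/5 - w (a(w) = (1/5)*(-1) - w = -1/5 - w)
a(15) - (-228 - 1*193) = (-1/5 - 1*15) - (-228 - 1*193) = (-1/5 - 15) - (-228 - 193) = -76/5 - 1*(-421) = -76/5 + 421 = 2029/5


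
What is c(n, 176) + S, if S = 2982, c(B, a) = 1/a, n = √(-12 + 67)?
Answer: 524833/176 ≈ 2982.0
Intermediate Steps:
n = √55 ≈ 7.4162
c(n, 176) + S = 1/176 + 2982 = 524833/176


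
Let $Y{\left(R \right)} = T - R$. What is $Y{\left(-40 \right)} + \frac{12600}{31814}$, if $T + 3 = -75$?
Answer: $- \frac{598166}{15907} \approx -37.604$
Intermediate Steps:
$T = -78$ ($T = -3 - 75 = -78$)
$Y{\left(R \right)} = -78 - R$
$Y{\left(-40 \right)} + \frac{12600}{31814} = \left(-78 - -40\right) + \frac{12600}{31814} = \left(-78 + 40\right) + 12600 \cdot \frac{1}{31814} = -38 + \frac{6300}{15907} = - \frac{598166}{15907}$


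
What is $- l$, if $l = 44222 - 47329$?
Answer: $3107$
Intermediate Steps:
$l = -3107$
$- l = \left(-1\right) \left(-3107\right) = 3107$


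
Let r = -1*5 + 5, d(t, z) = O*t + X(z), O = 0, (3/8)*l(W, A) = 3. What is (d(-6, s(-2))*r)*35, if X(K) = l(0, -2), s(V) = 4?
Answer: 0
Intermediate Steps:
l(W, A) = 8 (l(W, A) = (8/3)*3 = 8)
X(K) = 8
d(t, z) = 8 (d(t, z) = 0*t + 8 = 0 + 8 = 8)
r = 0 (r = -5 + 5 = 0)
(d(-6, s(-2))*r)*35 = (8*0)*35 = 0*35 = 0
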